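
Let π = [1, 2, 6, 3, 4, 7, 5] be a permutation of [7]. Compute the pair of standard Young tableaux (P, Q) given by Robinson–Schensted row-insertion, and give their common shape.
P = [1, 2, 3, 4, 5] / [6, 7];  Q = [1, 2, 3, 5, 6] / [4, 7];  common shape = (5, 2)

Row-insert the values π_1, π_2, … into P one at a time, bumping the leftmost entry strictly greater than the inserted value down to the next row. The recording tableau Q records, in position (i, j), the step at which that cell was added to P.
  Insert 1 (step 1): P = [1];  Q = [1]
  Insert 2 (step 2): P = [1, 2];  Q = [1, 2]
  Insert 6 (step 3): P = [1, 2, 6];  Q = [1, 2, 3]
  Insert 3 (step 4): P = [1, 2, 3] / [6];  Q = [1, 2, 3] / [4]
  Insert 4 (step 5): P = [1, 2, 3, 4] / [6];  Q = [1, 2, 3, 5] / [4]
  Insert 7 (step 6): P = [1, 2, 3, 4, 7] / [6];  Q = [1, 2, 3, 5, 6] / [4]
  Insert 5 (step 7): P = [1, 2, 3, 4, 5] / [6, 7];  Q = [1, 2, 3, 5, 6] / [4, 7]
Final shape: (5, 2).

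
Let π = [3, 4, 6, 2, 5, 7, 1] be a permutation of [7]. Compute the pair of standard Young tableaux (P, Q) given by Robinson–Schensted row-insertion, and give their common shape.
P = [1, 4, 5, 7] / [2, 6] / [3];  Q = [1, 2, 3, 6] / [4, 5] / [7];  common shape = (4, 2, 1)

Row-insert the values π_1, π_2, … into P one at a time, bumping the leftmost entry strictly greater than the inserted value down to the next row. The recording tableau Q records, in position (i, j), the step at which that cell was added to P.
  Insert 3 (step 1): P = [3];  Q = [1]
  Insert 4 (step 2): P = [3, 4];  Q = [1, 2]
  Insert 6 (step 3): P = [3, 4, 6];  Q = [1, 2, 3]
  Insert 2 (step 4): P = [2, 4, 6] / [3];  Q = [1, 2, 3] / [4]
  Insert 5 (step 5): P = [2, 4, 5] / [3, 6];  Q = [1, 2, 3] / [4, 5]
  Insert 7 (step 6): P = [2, 4, 5, 7] / [3, 6];  Q = [1, 2, 3, 6] / [4, 5]
  Insert 1 (step 7): P = [1, 4, 5, 7] / [2, 6] / [3];  Q = [1, 2, 3, 6] / [4, 5] / [7]
Final shape: (4, 2, 1).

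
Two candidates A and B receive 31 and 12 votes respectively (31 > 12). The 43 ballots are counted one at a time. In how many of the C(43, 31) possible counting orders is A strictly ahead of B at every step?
Strict-lead orderings = 6777555512

Total orderings of the 43 votes with 31 for A: C(43, 31) = 15338678264. By the Bertrand ballot formula (Cycle Lemma / reflection principle), the number of orderings in which A is strictly ahead of B throughout is (p − q)/(p + q) · C(p + q, p) = (31 − 12)/(31 + 12) · 15338678264 = 6777555512.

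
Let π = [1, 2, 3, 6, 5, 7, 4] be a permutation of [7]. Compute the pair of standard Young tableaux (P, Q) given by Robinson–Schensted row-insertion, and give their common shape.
P = [1, 2, 3, 4, 7] / [5] / [6];  Q = [1, 2, 3, 4, 6] / [5] / [7];  common shape = (5, 1, 1)

Row-insert the values π_1, π_2, … into P one at a time, bumping the leftmost entry strictly greater than the inserted value down to the next row. The recording tableau Q records, in position (i, j), the step at which that cell was added to P.
  Insert 1 (step 1): P = [1];  Q = [1]
  Insert 2 (step 2): P = [1, 2];  Q = [1, 2]
  Insert 3 (step 3): P = [1, 2, 3];  Q = [1, 2, 3]
  Insert 6 (step 4): P = [1, 2, 3, 6];  Q = [1, 2, 3, 4]
  Insert 5 (step 5): P = [1, 2, 3, 5] / [6];  Q = [1, 2, 3, 4] / [5]
  Insert 7 (step 6): P = [1, 2, 3, 5, 7] / [6];  Q = [1, 2, 3, 4, 6] / [5]
  Insert 4 (step 7): P = [1, 2, 3, 4, 7] / [5] / [6];  Q = [1, 2, 3, 4, 6] / [5] / [7]
Final shape: (5, 1, 1).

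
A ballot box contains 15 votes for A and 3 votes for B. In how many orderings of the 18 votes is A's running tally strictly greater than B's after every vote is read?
Strict-lead orderings = 544

Total orderings of the 18 votes with 15 for A: C(18, 15) = 816. By the Bertrand ballot formula (Cycle Lemma / reflection principle), the number of orderings in which A is strictly ahead of B throughout is (p − q)/(p + q) · C(p + q, p) = (15 − 3)/(15 + 3) · 816 = 544.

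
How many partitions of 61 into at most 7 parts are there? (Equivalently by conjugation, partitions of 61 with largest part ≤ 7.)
p(61, parts ≤ 7) = 47527

Use the recurrence p(n, m) = p(n, m−1) + p(n−m, m): either the largest part is < m (count p(n, m−1)) or the largest part is exactly m (remove one copy of m, count p(n−m, m)). With p(0, ·) = 1 this gives p(61, parts ≤ 7) = 47527. (By conjugating Young diagrams, this also counts partitions of 61 into at most 7 parts.)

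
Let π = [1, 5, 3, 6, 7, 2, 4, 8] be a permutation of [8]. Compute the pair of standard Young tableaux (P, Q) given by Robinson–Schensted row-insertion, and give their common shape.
P = [1, 2, 4, 7, 8] / [3, 6] / [5];  Q = [1, 2, 4, 5, 8] / [3, 7] / [6];  common shape = (5, 2, 1)

Row-insert the values π_1, π_2, … into P one at a time, bumping the leftmost entry strictly greater than the inserted value down to the next row. The recording tableau Q records, in position (i, j), the step at which that cell was added to P.
  Insert 1 (step 1): P = [1];  Q = [1]
  Insert 5 (step 2): P = [1, 5];  Q = [1, 2]
  Insert 3 (step 3): P = [1, 3] / [5];  Q = [1, 2] / [3]
  Insert 6 (step 4): P = [1, 3, 6] / [5];  Q = [1, 2, 4] / [3]
  Insert 7 (step 5): P = [1, 3, 6, 7] / [5];  Q = [1, 2, 4, 5] / [3]
  Insert 2 (step 6): P = [1, 2, 6, 7] / [3] / [5];  Q = [1, 2, 4, 5] / [3] / [6]
  Insert 4 (step 7): P = [1, 2, 4, 7] / [3, 6] / [5];  Q = [1, 2, 4, 5] / [3, 7] / [6]
  Insert 8 (step 8): P = [1, 2, 4, 7, 8] / [3, 6] / [5];  Q = [1, 2, 4, 5, 8] / [3, 7] / [6]
Final shape: (5, 2, 1).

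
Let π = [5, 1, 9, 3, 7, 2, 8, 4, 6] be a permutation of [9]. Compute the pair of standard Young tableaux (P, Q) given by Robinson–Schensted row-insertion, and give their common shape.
P = [1, 2, 4, 6] / [3, 7, 8] / [5, 9];  Q = [1, 3, 5, 7] / [2, 4, 9] / [6, 8];  common shape = (4, 3, 2)

Row-insert the values π_1, π_2, … into P one at a time, bumping the leftmost entry strictly greater than the inserted value down to the next row. The recording tableau Q records, in position (i, j), the step at which that cell was added to P.
  Insert 5 (step 1): P = [5];  Q = [1]
  Insert 1 (step 2): P = [1] / [5];  Q = [1] / [2]
  Insert 9 (step 3): P = [1, 9] / [5];  Q = [1, 3] / [2]
  Insert 3 (step 4): P = [1, 3] / [5, 9];  Q = [1, 3] / [2, 4]
  Insert 7 (step 5): P = [1, 3, 7] / [5, 9];  Q = [1, 3, 5] / [2, 4]
  Insert 2 (step 6): P = [1, 2, 7] / [3, 9] / [5];  Q = [1, 3, 5] / [2, 4] / [6]
  Insert 8 (step 7): P = [1, 2, 7, 8] / [3, 9] / [5];  Q = [1, 3, 5, 7] / [2, 4] / [6]
  Insert 4 (step 8): P = [1, 2, 4, 8] / [3, 7] / [5, 9];  Q = [1, 3, 5, 7] / [2, 4] / [6, 8]
  Insert 6 (step 9): P = [1, 2, 4, 6] / [3, 7, 8] / [5, 9];  Q = [1, 3, 5, 7] / [2, 4, 9] / [6, 8]
Final shape: (4, 3, 2).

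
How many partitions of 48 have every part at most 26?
p(48, parts ≤ 26) = 143767

Use the recurrence p(n, m) = p(n, m−1) + p(n−m, m): either the largest part is < m (count p(n, m−1)) or the largest part is exactly m (remove one copy of m, count p(n−m, m)). With p(0, ·) = 1 this gives p(48, parts ≤ 26) = 143767. (By conjugating Young diagrams, this also counts partitions of 48 into at most 26 parts.)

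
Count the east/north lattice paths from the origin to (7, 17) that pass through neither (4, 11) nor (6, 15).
Number of paths = 130077

Inclusion–exclusion. Total paths: C(24, 7) = 346104. Through P₁: C(15, 4)·C(9, 3) = 114660. Through P₂: C(21, 6)·C(3, 1) = 162792. Since P₁ is strictly southwest of P₂, a monotone path through both must visit P₁ then P₂; paths through both = C(15, 4)·C(6, 2)·C(3, 1) = 61425. Avoid both = 346104 − 114660 − 162792 + 61425 = 130077.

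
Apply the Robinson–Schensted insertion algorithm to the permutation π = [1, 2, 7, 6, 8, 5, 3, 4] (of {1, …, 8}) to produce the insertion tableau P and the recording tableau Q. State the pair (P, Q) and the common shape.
P = [1, 2, 3, 4] / [5, 8] / [6] / [7];  Q = [1, 2, 3, 5] / [4, 8] / [6] / [7];  common shape = (4, 2, 1, 1)

Row-insert the values π_1, π_2, … into P one at a time, bumping the leftmost entry strictly greater than the inserted value down to the next row. The recording tableau Q records, in position (i, j), the step at which that cell was added to P.
  Insert 1 (step 1): P = [1];  Q = [1]
  Insert 2 (step 2): P = [1, 2];  Q = [1, 2]
  Insert 7 (step 3): P = [1, 2, 7];  Q = [1, 2, 3]
  Insert 6 (step 4): P = [1, 2, 6] / [7];  Q = [1, 2, 3] / [4]
  Insert 8 (step 5): P = [1, 2, 6, 8] / [7];  Q = [1, 2, 3, 5] / [4]
  Insert 5 (step 6): P = [1, 2, 5, 8] / [6] / [7];  Q = [1, 2, 3, 5] / [4] / [6]
  Insert 3 (step 7): P = [1, 2, 3, 8] / [5] / [6] / [7];  Q = [1, 2, 3, 5] / [4] / [6] / [7]
  Insert 4 (step 8): P = [1, 2, 3, 4] / [5, 8] / [6] / [7];  Q = [1, 2, 3, 5] / [4, 8] / [6] / [7]
Final shape: (4, 2, 1, 1).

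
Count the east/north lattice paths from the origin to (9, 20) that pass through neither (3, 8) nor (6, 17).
Number of paths = 5659005

Inclusion–exclusion. Total paths: C(29, 9) = 10015005. Through P₁: C(11, 3)·C(18, 6) = 3063060. Through P₂: C(23, 6)·C(6, 3) = 2018940. Since P₁ is strictly southwest of P₂, a monotone path through both must visit P₁ then P₂; paths through both = C(11, 3)·C(12, 3)·C(6, 3) = 726000. Avoid both = 10015005 − 3063060 − 2018940 + 726000 = 5659005.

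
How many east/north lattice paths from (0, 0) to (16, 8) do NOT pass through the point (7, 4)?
Number of paths = 499521

Total paths from (0, 0) to (16, 8): C(24, 16) = 735471. Paths through (7, 4): (paths (0, 0) → (7, 4)) × (paths (7, 4) → (16, 8)) = C(11, 7) · C(13, 9) = 330 · 715 = 235950. Avoidance count = 735471 − 235950 = 499521.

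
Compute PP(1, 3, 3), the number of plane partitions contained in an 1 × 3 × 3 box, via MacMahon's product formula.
PP(1, 3, 3) = 20

Evaluate the triple product over i = 1..1, j = 1..3, k = 1..3. The factors are (2/1) · (3/2) · (4/3) · (3/2) · (4/3) · (5/4) · (4/3) · (5/4) · … (9 factors total). The numerators and denominators telescope so the product is an integer; carrying out the multiplication exactly gives PP(1, 3, 3) = 20.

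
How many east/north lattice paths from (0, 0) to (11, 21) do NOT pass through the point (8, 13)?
Number of paths = 95448630

Total paths from (0, 0) to (11, 21): C(32, 11) = 129024480. Paths through (8, 13): (paths (0, 0) → (8, 13)) × (paths (8, 13) → (11, 21)) = C(21, 8) · C(11, 3) = 203490 · 165 = 33575850. Avoidance count = 129024480 − 33575850 = 95448630.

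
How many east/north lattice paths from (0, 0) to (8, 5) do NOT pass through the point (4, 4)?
Number of paths = 937

Total paths from (0, 0) to (8, 5): C(13, 8) = 1287. Paths through (4, 4): (paths (0, 0) → (4, 4)) × (paths (4, 4) → (8, 5)) = C(8, 4) · C(5, 4) = 70 · 5 = 350. Avoidance count = 1287 − 350 = 937.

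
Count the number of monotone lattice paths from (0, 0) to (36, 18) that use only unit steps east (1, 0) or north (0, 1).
Number of paths = 96926348578605

A monotone lattice path from (0, 0) to (36, 18) consists of 36 east steps and 18 north steps in some order, so it is determined by which 36 of the 54 steps are east. The count is C(54, 36) = 96926348578605.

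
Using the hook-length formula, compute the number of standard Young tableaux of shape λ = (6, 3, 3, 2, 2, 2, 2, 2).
# SYT of shape (6, 3, 3, 2, 2, 2, 2, 2) = 287260050

Hook-length formula: f^λ = n! / Π hook(c), product over all cells c of the Young diagram. For λ = (6, 3, 3, 2, 2, 2, 2, 2), n = 22 boxes. Hook lengths by row (left-to-right, top-to-bottom): [13, 12, 6, 3, 2, 1]; [9, 8, 2]; [8, 7, 1]; [6, 5]; [5, 4]; [4, 3]; [3, 2]; [2, 1]. Product of hooks = 3912833433600. So f^λ = 22! / 3912833433600 = 1124000727777607680000 / 3912833433600 = 287260050.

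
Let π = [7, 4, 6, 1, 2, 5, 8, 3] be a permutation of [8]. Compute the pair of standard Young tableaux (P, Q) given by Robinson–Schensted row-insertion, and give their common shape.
P = [1, 2, 3, 8] / [4, 5] / [6] / [7];  Q = [1, 3, 6, 7] / [2, 5] / [4] / [8];  common shape = (4, 2, 1, 1)

Row-insert the values π_1, π_2, … into P one at a time, bumping the leftmost entry strictly greater than the inserted value down to the next row. The recording tableau Q records, in position (i, j), the step at which that cell was added to P.
  Insert 7 (step 1): P = [7];  Q = [1]
  Insert 4 (step 2): P = [4] / [7];  Q = [1] / [2]
  Insert 6 (step 3): P = [4, 6] / [7];  Q = [1, 3] / [2]
  Insert 1 (step 4): P = [1, 6] / [4] / [7];  Q = [1, 3] / [2] / [4]
  Insert 2 (step 5): P = [1, 2] / [4, 6] / [7];  Q = [1, 3] / [2, 5] / [4]
  Insert 5 (step 6): P = [1, 2, 5] / [4, 6] / [7];  Q = [1, 3, 6] / [2, 5] / [4]
  Insert 8 (step 7): P = [1, 2, 5, 8] / [4, 6] / [7];  Q = [1, 3, 6, 7] / [2, 5] / [4]
  Insert 3 (step 8): P = [1, 2, 3, 8] / [4, 5] / [6] / [7];  Q = [1, 3, 6, 7] / [2, 5] / [4] / [8]
Final shape: (4, 2, 1, 1).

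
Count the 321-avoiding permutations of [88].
C_88 = 64633260585762914370496637486146181462681535261000

These 321-avoiding permutations are counted by the Catalan number C_n = (1/(n + 1)) · C(2n, n). For n = 88: C_88 = (1/89) · C(176, 88) = 5752360192132899378974200736267010150178656638229000/89 = 64633260585762914370496637486146181462681535261000.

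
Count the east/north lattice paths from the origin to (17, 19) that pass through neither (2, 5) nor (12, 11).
Number of paths = 5445070470

Inclusion–exclusion. Total paths: C(36, 17) = 8597496600. Through P₁: C(7, 2)·C(29, 15) = 1628733960. Through P₂: C(23, 12)·C(13, 5) = 1740124386. Since P₁ is strictly southwest of P₂, a monotone path through both must visit P₁ then P₂; paths through both = C(7, 2)·C(16, 10)·C(13, 5) = 216432216. Avoid both = 8597496600 − 1628733960 − 1740124386 + 216432216 = 5445070470.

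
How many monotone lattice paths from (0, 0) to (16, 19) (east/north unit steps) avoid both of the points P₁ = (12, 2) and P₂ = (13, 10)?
Number of paths = 3807869975

Inclusion–exclusion. Total paths: C(35, 16) = 4059928950. Through P₁: C(14, 12)·C(21, 4) = 544635. Through P₂: C(23, 13)·C(12, 3) = 251694520. Since P₁ is strictly southwest of P₂, a monotone path through both must visit P₁ then P₂; paths through both = C(14, 12)·C(9, 1)·C(12, 3) = 180180. Avoid both = 4059928950 − 544635 − 251694520 + 180180 = 3807869975.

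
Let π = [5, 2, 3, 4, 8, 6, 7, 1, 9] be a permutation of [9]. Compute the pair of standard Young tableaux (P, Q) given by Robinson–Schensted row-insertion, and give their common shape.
P = [1, 3, 4, 6, 7, 9] / [2, 8] / [5];  Q = [1, 3, 4, 5, 7, 9] / [2, 6] / [8];  common shape = (6, 2, 1)

Row-insert the values π_1, π_2, … into P one at a time, bumping the leftmost entry strictly greater than the inserted value down to the next row. The recording tableau Q records, in position (i, j), the step at which that cell was added to P.
  Insert 5 (step 1): P = [5];  Q = [1]
  Insert 2 (step 2): P = [2] / [5];  Q = [1] / [2]
  Insert 3 (step 3): P = [2, 3] / [5];  Q = [1, 3] / [2]
  Insert 4 (step 4): P = [2, 3, 4] / [5];  Q = [1, 3, 4] / [2]
  Insert 8 (step 5): P = [2, 3, 4, 8] / [5];  Q = [1, 3, 4, 5] / [2]
  Insert 6 (step 6): P = [2, 3, 4, 6] / [5, 8];  Q = [1, 3, 4, 5] / [2, 6]
  Insert 7 (step 7): P = [2, 3, 4, 6, 7] / [5, 8];  Q = [1, 3, 4, 5, 7] / [2, 6]
  Insert 1 (step 8): P = [1, 3, 4, 6, 7] / [2, 8] / [5];  Q = [1, 3, 4, 5, 7] / [2, 6] / [8]
  Insert 9 (step 9): P = [1, 3, 4, 6, 7, 9] / [2, 8] / [5];  Q = [1, 3, 4, 5, 7, 9] / [2, 6] / [8]
Final shape: (6, 2, 1).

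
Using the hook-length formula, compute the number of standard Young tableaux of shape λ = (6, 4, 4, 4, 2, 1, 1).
# SYT of shape (6, 4, 4, 4, 2, 1, 1) = 1778276500

Hook-length formula: f^λ = n! / Π hook(c), product over all cells c of the Young diagram. For λ = (6, 4, 4, 4, 2, 1, 1), n = 22 boxes. Hook lengths by row (left-to-right, top-to-bottom): [12, 9, 7, 6, 2, 1]; [9, 6, 4, 3]; [8, 5, 3, 2]; [7, 4, 2, 1]; [4, 1]; [2]; [1]. Product of hooks = 632073093120. So f^λ = 22! / 632073093120 = 1124000727777607680000 / 632073093120 = 1778276500.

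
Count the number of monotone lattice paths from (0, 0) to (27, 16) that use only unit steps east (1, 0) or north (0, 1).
Number of paths = 265182149218

A monotone lattice path from (0, 0) to (27, 16) consists of 27 east steps and 16 north steps in some order, so it is determined by which 27 of the 43 steps are east. The count is C(43, 27) = 265182149218.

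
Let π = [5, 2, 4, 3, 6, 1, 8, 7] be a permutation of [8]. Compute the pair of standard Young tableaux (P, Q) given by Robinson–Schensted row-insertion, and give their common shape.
P = [1, 3, 6, 7] / [2, 8] / [4] / [5];  Q = [1, 3, 5, 7] / [2, 8] / [4] / [6];  common shape = (4, 2, 1, 1)

Row-insert the values π_1, π_2, … into P one at a time, bumping the leftmost entry strictly greater than the inserted value down to the next row. The recording tableau Q records, in position (i, j), the step at which that cell was added to P.
  Insert 5 (step 1): P = [5];  Q = [1]
  Insert 2 (step 2): P = [2] / [5];  Q = [1] / [2]
  Insert 4 (step 3): P = [2, 4] / [5];  Q = [1, 3] / [2]
  Insert 3 (step 4): P = [2, 3] / [4] / [5];  Q = [1, 3] / [2] / [4]
  Insert 6 (step 5): P = [2, 3, 6] / [4] / [5];  Q = [1, 3, 5] / [2] / [4]
  Insert 1 (step 6): P = [1, 3, 6] / [2] / [4] / [5];  Q = [1, 3, 5] / [2] / [4] / [6]
  Insert 8 (step 7): P = [1, 3, 6, 8] / [2] / [4] / [5];  Q = [1, 3, 5, 7] / [2] / [4] / [6]
  Insert 7 (step 8): P = [1, 3, 6, 7] / [2, 8] / [4] / [5];  Q = [1, 3, 5, 7] / [2, 8] / [4] / [6]
Final shape: (4, 2, 1, 1).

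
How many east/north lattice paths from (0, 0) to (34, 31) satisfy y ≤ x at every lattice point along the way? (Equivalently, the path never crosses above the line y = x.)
Number of paths = 388271781325244544

By the reflection principle (André's argument), the number of monotone paths to (34, 31) with n ≤ m that never go above y = x is C(65, 34) − C(65, 35) = 3397378086595889760 − 3009106305270645216 = 388271781325244544.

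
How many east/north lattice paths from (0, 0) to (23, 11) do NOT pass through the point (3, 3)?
Number of paths = 223935660

Total paths from (0, 0) to (23, 11): C(34, 23) = 286097760. Paths through (3, 3): (paths (0, 0) → (3, 3)) × (paths (3, 3) → (23, 11)) = C(6, 3) · C(28, 20) = 20 · 3108105 = 62162100. Avoidance count = 286097760 − 62162100 = 223935660.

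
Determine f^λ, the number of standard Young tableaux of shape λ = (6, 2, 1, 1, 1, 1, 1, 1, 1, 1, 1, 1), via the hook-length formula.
# SYT of shape (6, 2, 1, 1, 1, 1, 1, 1, 1, 1, 1, 1) = 60060

Hook-length formula: f^λ = n! / Π hook(c), product over all cells c of the Young diagram. For λ = (6, 2, 1, 1, 1, 1, 1, 1, 1, 1, 1, 1), n = 18 boxes. Hook lengths by row (left-to-right, top-to-bottom): [17, 6, 4, 3, 2, 1]; [12, 1]; [10]; [9]; [8]; [7]; [6]; [5]; [4]; [3]; [2]; [1]. Product of hooks = 106599628800. So f^λ = 18! / 106599628800 = 6402373705728000 / 106599628800 = 60060.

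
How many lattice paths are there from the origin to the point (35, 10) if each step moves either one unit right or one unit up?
Number of paths = 3190187286

A monotone lattice path from (0, 0) to (35, 10) consists of 35 east steps and 10 north steps in some order, so it is determined by which 35 of the 45 steps are east. The count is C(45, 35) = 3190187286.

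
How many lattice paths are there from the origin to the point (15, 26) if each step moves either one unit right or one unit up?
Number of paths = 63432274896

A monotone lattice path from (0, 0) to (15, 26) consists of 15 east steps and 26 north steps in some order, so it is determined by which 15 of the 41 steps are east. The count is C(41, 15) = 63432274896.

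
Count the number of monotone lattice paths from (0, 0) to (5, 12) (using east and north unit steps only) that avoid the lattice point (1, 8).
Number of paths = 5558

Total paths from (0, 0) to (5, 12): C(17, 5) = 6188. Paths through (1, 8): (paths (0, 0) → (1, 8)) × (paths (1, 8) → (5, 12)) = C(9, 1) · C(8, 4) = 9 · 70 = 630. Avoidance count = 6188 − 630 = 5558.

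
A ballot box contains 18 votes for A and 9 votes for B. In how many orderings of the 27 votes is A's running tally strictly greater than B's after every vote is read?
Strict-lead orderings = 1562275

Total orderings of the 27 votes with 18 for A: C(27, 18) = 4686825. By the Bertrand ballot formula (Cycle Lemma / reflection principle), the number of orderings in which A is strictly ahead of B throughout is (p − q)/(p + q) · C(p + q, p) = (18 − 9)/(18 + 9) · 4686825 = 1562275.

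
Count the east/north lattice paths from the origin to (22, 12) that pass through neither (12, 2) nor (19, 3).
Number of paths = 531362604

Inclusion–exclusion. Total paths: C(34, 22) = 548354040. Through P₁: C(14, 12)·C(20, 10) = 16812796. Through P₂: C(22, 19)·C(12, 3) = 338800. Since P₁ is strictly southwest of P₂, a monotone path through both must visit P₁ then P₂; paths through both = C(14, 12)·C(8, 7)·C(12, 3) = 160160. Avoid both = 548354040 − 16812796 − 338800 + 160160 = 531362604.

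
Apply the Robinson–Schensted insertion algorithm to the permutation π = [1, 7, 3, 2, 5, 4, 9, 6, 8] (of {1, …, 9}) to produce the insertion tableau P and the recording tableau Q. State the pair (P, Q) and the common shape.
P = [1, 2, 4, 6, 8] / [3, 5, 9] / [7];  Q = [1, 2, 5, 7, 9] / [3, 6, 8] / [4];  common shape = (5, 3, 1)

Row-insert the values π_1, π_2, … into P one at a time, bumping the leftmost entry strictly greater than the inserted value down to the next row. The recording tableau Q records, in position (i, j), the step at which that cell was added to P.
  Insert 1 (step 1): P = [1];  Q = [1]
  Insert 7 (step 2): P = [1, 7];  Q = [1, 2]
  Insert 3 (step 3): P = [1, 3] / [7];  Q = [1, 2] / [3]
  Insert 2 (step 4): P = [1, 2] / [3] / [7];  Q = [1, 2] / [3] / [4]
  Insert 5 (step 5): P = [1, 2, 5] / [3] / [7];  Q = [1, 2, 5] / [3] / [4]
  Insert 4 (step 6): P = [1, 2, 4] / [3, 5] / [7];  Q = [1, 2, 5] / [3, 6] / [4]
  Insert 9 (step 7): P = [1, 2, 4, 9] / [3, 5] / [7];  Q = [1, 2, 5, 7] / [3, 6] / [4]
  Insert 6 (step 8): P = [1, 2, 4, 6] / [3, 5, 9] / [7];  Q = [1, 2, 5, 7] / [3, 6, 8] / [4]
  Insert 8 (step 9): P = [1, 2, 4, 6, 8] / [3, 5, 9] / [7];  Q = [1, 2, 5, 7, 9] / [3, 6, 8] / [4]
Final shape: (5, 3, 1).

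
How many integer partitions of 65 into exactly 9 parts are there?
p(65, 9 parts) = 88252

Partitions of n into exactly k parts are in bijection with partitions of n − k into at most k parts (subtract 1 from each part). So p(65, exactly 9) = p(56, parts ≤ 9). Computing via the recurrence p(m, j) = p(m, j−1) + p(m−j, j) gives 88252.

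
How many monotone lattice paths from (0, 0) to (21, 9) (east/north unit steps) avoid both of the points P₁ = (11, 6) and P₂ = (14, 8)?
Number of paths = 9199534

Inclusion–exclusion. Total paths: C(30, 21) = 14307150. Through P₁: C(17, 11)·C(13, 10) = 3539536. Through P₂: C(22, 14)·C(8, 7) = 2558160. Since P₁ is strictly southwest of P₂, a monotone path through both must visit P₁ then P₂; paths through both = C(17, 11)·C(5, 3)·C(8, 7) = 990080. Avoid both = 14307150 − 3539536 − 2558160 + 990080 = 9199534.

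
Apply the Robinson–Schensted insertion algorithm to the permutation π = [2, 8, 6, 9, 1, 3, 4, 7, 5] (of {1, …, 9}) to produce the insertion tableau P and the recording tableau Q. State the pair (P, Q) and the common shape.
P = [1, 3, 4, 5] / [2, 6, 7] / [8, 9];  Q = [1, 2, 4, 8] / [3, 6, 7] / [5, 9];  common shape = (4, 3, 2)

Row-insert the values π_1, π_2, … into P one at a time, bumping the leftmost entry strictly greater than the inserted value down to the next row. The recording tableau Q records, in position (i, j), the step at which that cell was added to P.
  Insert 2 (step 1): P = [2];  Q = [1]
  Insert 8 (step 2): P = [2, 8];  Q = [1, 2]
  Insert 6 (step 3): P = [2, 6] / [8];  Q = [1, 2] / [3]
  Insert 9 (step 4): P = [2, 6, 9] / [8];  Q = [1, 2, 4] / [3]
  Insert 1 (step 5): P = [1, 6, 9] / [2] / [8];  Q = [1, 2, 4] / [3] / [5]
  Insert 3 (step 6): P = [1, 3, 9] / [2, 6] / [8];  Q = [1, 2, 4] / [3, 6] / [5]
  Insert 4 (step 7): P = [1, 3, 4] / [2, 6, 9] / [8];  Q = [1, 2, 4] / [3, 6, 7] / [5]
  Insert 7 (step 8): P = [1, 3, 4, 7] / [2, 6, 9] / [8];  Q = [1, 2, 4, 8] / [3, 6, 7] / [5]
  Insert 5 (step 9): P = [1, 3, 4, 5] / [2, 6, 7] / [8, 9];  Q = [1, 2, 4, 8] / [3, 6, 7] / [5, 9]
Final shape: (4, 3, 2).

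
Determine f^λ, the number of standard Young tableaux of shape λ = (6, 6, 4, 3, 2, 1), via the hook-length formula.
# SYT of shape (6, 6, 4, 3, 2, 1) = 2979744768

Hook-length formula: f^λ = n! / Π hook(c), product over all cells c of the Young diagram. For λ = (6, 6, 4, 3, 2, 1), n = 22 boxes. Hook lengths by row (left-to-right, top-to-bottom): [11, 9, 7, 5, 3, 2]; [10, 8, 6, 4, 2, 1]; [7, 5, 3, 1]; [5, 3, 1]; [3, 1]; [1]. Product of hooks = 377213760000. So f^λ = 22! / 377213760000 = 1124000727777607680000 / 377213760000 = 2979744768.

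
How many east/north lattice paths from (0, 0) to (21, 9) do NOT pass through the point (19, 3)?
Number of paths = 14264030

Total paths from (0, 0) to (21, 9): C(30, 21) = 14307150. Paths through (19, 3): (paths (0, 0) → (19, 3)) × (paths (19, 3) → (21, 9)) = C(22, 19) · C(8, 2) = 1540 · 28 = 43120. Avoidance count = 14307150 − 43120 = 14264030.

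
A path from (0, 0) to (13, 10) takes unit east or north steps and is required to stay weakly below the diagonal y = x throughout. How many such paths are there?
Number of paths = 326876

By the reflection principle (André's argument), the number of monotone paths to (13, 10) with n ≤ m that never go above y = x is C(23, 13) − C(23, 14) = 1144066 − 817190 = 326876.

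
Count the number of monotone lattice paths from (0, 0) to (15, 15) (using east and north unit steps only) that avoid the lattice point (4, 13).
Number of paths = 154931880

Total paths from (0, 0) to (15, 15): C(30, 15) = 155117520. Paths through (4, 13): (paths (0, 0) → (4, 13)) × (paths (4, 13) → (15, 15)) = C(17, 4) · C(13, 11) = 2380 · 78 = 185640. Avoidance count = 155117520 − 185640 = 154931880.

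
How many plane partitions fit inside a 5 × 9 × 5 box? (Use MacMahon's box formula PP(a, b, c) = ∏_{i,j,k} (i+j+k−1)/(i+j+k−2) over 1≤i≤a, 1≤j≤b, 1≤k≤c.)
PP(5, 9, 5) = 1566039386912

Evaluate the triple product over i = 1..5, j = 1..9, k = 1..5. The factors are (2/1) · (3/2) · (4/3) · (5/4) · (6/5) · (3/2) · (4/3) · (5/4) · … (225 factors total). The numerators and denominators telescope so the product is an integer; carrying out the multiplication exactly gives PP(5, 9, 5) = 1566039386912.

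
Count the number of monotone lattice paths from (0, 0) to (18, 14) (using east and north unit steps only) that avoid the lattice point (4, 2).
Number of paths = 326570100

Total paths from (0, 0) to (18, 14): C(32, 18) = 471435600. Paths through (4, 2): (paths (0, 0) → (4, 2)) × (paths (4, 2) → (18, 14)) = C(6, 4) · C(26, 14) = 15 · 9657700 = 144865500. Avoidance count = 471435600 − 144865500 = 326570100.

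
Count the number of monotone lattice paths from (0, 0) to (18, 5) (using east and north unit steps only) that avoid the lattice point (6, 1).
Number of paths = 20909

Total paths from (0, 0) to (18, 5): C(23, 18) = 33649. Paths through (6, 1): (paths (0, 0) → (6, 1)) × (paths (6, 1) → (18, 5)) = C(7, 6) · C(16, 12) = 7 · 1820 = 12740. Avoidance count = 33649 − 12740 = 20909.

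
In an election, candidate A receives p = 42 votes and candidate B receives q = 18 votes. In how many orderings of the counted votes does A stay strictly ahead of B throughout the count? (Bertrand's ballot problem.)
Strict-lead orderings = 370011826296420

Total orderings of the 60 votes with 42 for A: C(60, 42) = 925029565741050. By the Bertrand ballot formula (Cycle Lemma / reflection principle), the number of orderings in which A is strictly ahead of B throughout is (p − q)/(p + q) · C(p + q, p) = (42 − 18)/(42 + 18) · 925029565741050 = 370011826296420.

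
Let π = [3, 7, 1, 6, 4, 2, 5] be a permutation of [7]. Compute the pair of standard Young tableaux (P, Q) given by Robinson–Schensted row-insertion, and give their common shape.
P = [1, 2, 5] / [3, 4] / [6] / [7];  Q = [1, 2, 7] / [3, 4] / [5] / [6];  common shape = (3, 2, 1, 1)

Row-insert the values π_1, π_2, … into P one at a time, bumping the leftmost entry strictly greater than the inserted value down to the next row. The recording tableau Q records, in position (i, j), the step at which that cell was added to P.
  Insert 3 (step 1): P = [3];  Q = [1]
  Insert 7 (step 2): P = [3, 7];  Q = [1, 2]
  Insert 1 (step 3): P = [1, 7] / [3];  Q = [1, 2] / [3]
  Insert 6 (step 4): P = [1, 6] / [3, 7];  Q = [1, 2] / [3, 4]
  Insert 4 (step 5): P = [1, 4] / [3, 6] / [7];  Q = [1, 2] / [3, 4] / [5]
  Insert 2 (step 6): P = [1, 2] / [3, 4] / [6] / [7];  Q = [1, 2] / [3, 4] / [5] / [6]
  Insert 5 (step 7): P = [1, 2, 5] / [3, 4] / [6] / [7];  Q = [1, 2, 7] / [3, 4] / [5] / [6]
Final shape: (3, 2, 1, 1).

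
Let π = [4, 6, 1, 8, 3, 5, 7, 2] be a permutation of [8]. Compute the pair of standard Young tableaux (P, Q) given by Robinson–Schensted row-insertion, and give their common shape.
P = [1, 2, 5, 7] / [3, 6, 8] / [4];  Q = [1, 2, 4, 7] / [3, 5, 6] / [8];  common shape = (4, 3, 1)

Row-insert the values π_1, π_2, … into P one at a time, bumping the leftmost entry strictly greater than the inserted value down to the next row. The recording tableau Q records, in position (i, j), the step at which that cell was added to P.
  Insert 4 (step 1): P = [4];  Q = [1]
  Insert 6 (step 2): P = [4, 6];  Q = [1, 2]
  Insert 1 (step 3): P = [1, 6] / [4];  Q = [1, 2] / [3]
  Insert 8 (step 4): P = [1, 6, 8] / [4];  Q = [1, 2, 4] / [3]
  Insert 3 (step 5): P = [1, 3, 8] / [4, 6];  Q = [1, 2, 4] / [3, 5]
  Insert 5 (step 6): P = [1, 3, 5] / [4, 6, 8];  Q = [1, 2, 4] / [3, 5, 6]
  Insert 7 (step 7): P = [1, 3, 5, 7] / [4, 6, 8];  Q = [1, 2, 4, 7] / [3, 5, 6]
  Insert 2 (step 8): P = [1, 2, 5, 7] / [3, 6, 8] / [4];  Q = [1, 2, 4, 7] / [3, 5, 6] / [8]
Final shape: (4, 3, 1).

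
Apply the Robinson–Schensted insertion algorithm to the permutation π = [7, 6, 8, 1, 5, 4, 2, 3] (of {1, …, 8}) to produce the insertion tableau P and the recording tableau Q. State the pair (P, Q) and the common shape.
P = [1, 2, 3] / [4, 8] / [5] / [6] / [7];  Q = [1, 3, 8] / [2, 5] / [4] / [6] / [7];  common shape = (3, 2, 1, 1, 1)

Row-insert the values π_1, π_2, … into P one at a time, bumping the leftmost entry strictly greater than the inserted value down to the next row. The recording tableau Q records, in position (i, j), the step at which that cell was added to P.
  Insert 7 (step 1): P = [7];  Q = [1]
  Insert 6 (step 2): P = [6] / [7];  Q = [1] / [2]
  Insert 8 (step 3): P = [6, 8] / [7];  Q = [1, 3] / [2]
  Insert 1 (step 4): P = [1, 8] / [6] / [7];  Q = [1, 3] / [2] / [4]
  Insert 5 (step 5): P = [1, 5] / [6, 8] / [7];  Q = [1, 3] / [2, 5] / [4]
  Insert 4 (step 6): P = [1, 4] / [5, 8] / [6] / [7];  Q = [1, 3] / [2, 5] / [4] / [6]
  Insert 2 (step 7): P = [1, 2] / [4, 8] / [5] / [6] / [7];  Q = [1, 3] / [2, 5] / [4] / [6] / [7]
  Insert 3 (step 8): P = [1, 2, 3] / [4, 8] / [5] / [6] / [7];  Q = [1, 3, 8] / [2, 5] / [4] / [6] / [7]
Final shape: (3, 2, 1, 1, 1).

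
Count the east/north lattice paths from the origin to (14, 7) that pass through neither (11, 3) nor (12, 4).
Number of paths = 92620

Inclusion–exclusion. Total paths: C(21, 14) = 116280. Through P₁: C(14, 11)·C(7, 3) = 12740. Through P₂: C(16, 12)·C(5, 2) = 18200. Since P₁ is strictly southwest of P₂, a monotone path through both must visit P₁ then P₂; paths through both = C(14, 11)·C(2, 1)·C(5, 2) = 7280. Avoid both = 116280 − 12740 − 18200 + 7280 = 92620.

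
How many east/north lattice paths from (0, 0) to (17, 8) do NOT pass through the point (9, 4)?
Number of paths = 727650

Total paths from (0, 0) to (17, 8): C(25, 17) = 1081575. Paths through (9, 4): (paths (0, 0) → (9, 4)) × (paths (9, 4) → (17, 8)) = C(13, 9) · C(12, 8) = 715 · 495 = 353925. Avoidance count = 1081575 − 353925 = 727650.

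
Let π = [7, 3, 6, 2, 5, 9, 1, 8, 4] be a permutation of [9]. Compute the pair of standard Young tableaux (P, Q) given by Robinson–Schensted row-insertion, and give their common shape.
P = [1, 4, 8] / [2, 5, 9] / [3, 6] / [7];  Q = [1, 3, 6] / [2, 5, 8] / [4, 9] / [7];  common shape = (3, 3, 2, 1)

Row-insert the values π_1, π_2, … into P one at a time, bumping the leftmost entry strictly greater than the inserted value down to the next row. The recording tableau Q records, in position (i, j), the step at which that cell was added to P.
  Insert 7 (step 1): P = [7];  Q = [1]
  Insert 3 (step 2): P = [3] / [7];  Q = [1] / [2]
  Insert 6 (step 3): P = [3, 6] / [7];  Q = [1, 3] / [2]
  Insert 2 (step 4): P = [2, 6] / [3] / [7];  Q = [1, 3] / [2] / [4]
  Insert 5 (step 5): P = [2, 5] / [3, 6] / [7];  Q = [1, 3] / [2, 5] / [4]
  Insert 9 (step 6): P = [2, 5, 9] / [3, 6] / [7];  Q = [1, 3, 6] / [2, 5] / [4]
  Insert 1 (step 7): P = [1, 5, 9] / [2, 6] / [3] / [7];  Q = [1, 3, 6] / [2, 5] / [4] / [7]
  Insert 8 (step 8): P = [1, 5, 8] / [2, 6, 9] / [3] / [7];  Q = [1, 3, 6] / [2, 5, 8] / [4] / [7]
  Insert 4 (step 9): P = [1, 4, 8] / [2, 5, 9] / [3, 6] / [7];  Q = [1, 3, 6] / [2, 5, 8] / [4, 9] / [7]
Final shape: (3, 3, 2, 1).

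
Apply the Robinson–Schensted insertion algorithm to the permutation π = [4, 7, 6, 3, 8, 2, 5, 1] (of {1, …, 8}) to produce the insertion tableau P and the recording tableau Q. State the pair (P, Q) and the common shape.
P = [1, 5, 8] / [2, 6] / [3] / [4] / [7];  Q = [1, 2, 5] / [3, 7] / [4] / [6] / [8];  common shape = (3, 2, 1, 1, 1)

Row-insert the values π_1, π_2, … into P one at a time, bumping the leftmost entry strictly greater than the inserted value down to the next row. The recording tableau Q records, in position (i, j), the step at which that cell was added to P.
  Insert 4 (step 1): P = [4];  Q = [1]
  Insert 7 (step 2): P = [4, 7];  Q = [1, 2]
  Insert 6 (step 3): P = [4, 6] / [7];  Q = [1, 2] / [3]
  Insert 3 (step 4): P = [3, 6] / [4] / [7];  Q = [1, 2] / [3] / [4]
  Insert 8 (step 5): P = [3, 6, 8] / [4] / [7];  Q = [1, 2, 5] / [3] / [4]
  Insert 2 (step 6): P = [2, 6, 8] / [3] / [4] / [7];  Q = [1, 2, 5] / [3] / [4] / [6]
  Insert 5 (step 7): P = [2, 5, 8] / [3, 6] / [4] / [7];  Q = [1, 2, 5] / [3, 7] / [4] / [6]
  Insert 1 (step 8): P = [1, 5, 8] / [2, 6] / [3] / [4] / [7];  Q = [1, 2, 5] / [3, 7] / [4] / [6] / [8]
Final shape: (3, 2, 1, 1, 1).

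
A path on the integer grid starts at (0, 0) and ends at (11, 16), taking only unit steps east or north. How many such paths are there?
Number of paths = 13037895

A monotone lattice path from (0, 0) to (11, 16) consists of 11 east steps and 16 north steps in some order, so it is determined by which 11 of the 27 steps are east. The count is C(27, 11) = 13037895.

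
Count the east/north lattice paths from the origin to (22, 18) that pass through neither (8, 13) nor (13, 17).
Number of paths = 110072878980

Inclusion–exclusion. Total paths: C(40, 22) = 113380261800. Through P₁: C(21, 8)·C(19, 14) = 2366181720. Through P₂: C(30, 13)·C(10, 9) = 1197598500. Since P₁ is strictly southwest of P₂, a monotone path through both must visit P₁ then P₂; paths through both = C(21, 8)·C(9, 5)·C(10, 9) = 256397400. Avoid both = 113380261800 − 2366181720 − 1197598500 + 256397400 = 110072878980.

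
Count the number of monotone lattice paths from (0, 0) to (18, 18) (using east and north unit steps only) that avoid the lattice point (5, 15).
Number of paths = 9066453060

Total paths from (0, 0) to (18, 18): C(36, 18) = 9075135300. Paths through (5, 15): (paths (0, 0) → (5, 15)) × (paths (5, 15) → (18, 18)) = C(20, 5) · C(16, 13) = 15504 · 560 = 8682240. Avoidance count = 9075135300 − 8682240 = 9066453060.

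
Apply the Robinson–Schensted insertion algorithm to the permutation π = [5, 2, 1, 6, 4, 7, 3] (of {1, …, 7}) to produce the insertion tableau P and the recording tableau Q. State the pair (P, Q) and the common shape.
P = [1, 3, 7] / [2, 4] / [5, 6];  Q = [1, 4, 6] / [2, 5] / [3, 7];  common shape = (3, 2, 2)

Row-insert the values π_1, π_2, … into P one at a time, bumping the leftmost entry strictly greater than the inserted value down to the next row. The recording tableau Q records, in position (i, j), the step at which that cell was added to P.
  Insert 5 (step 1): P = [5];  Q = [1]
  Insert 2 (step 2): P = [2] / [5];  Q = [1] / [2]
  Insert 1 (step 3): P = [1] / [2] / [5];  Q = [1] / [2] / [3]
  Insert 6 (step 4): P = [1, 6] / [2] / [5];  Q = [1, 4] / [2] / [3]
  Insert 4 (step 5): P = [1, 4] / [2, 6] / [5];  Q = [1, 4] / [2, 5] / [3]
  Insert 7 (step 6): P = [1, 4, 7] / [2, 6] / [5];  Q = [1, 4, 6] / [2, 5] / [3]
  Insert 3 (step 7): P = [1, 3, 7] / [2, 4] / [5, 6];  Q = [1, 4, 6] / [2, 5] / [3, 7]
Final shape: (3, 2, 2).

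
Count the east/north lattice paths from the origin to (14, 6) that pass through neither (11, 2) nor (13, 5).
Number of paths = 20454

Inclusion–exclusion. Total paths: C(20, 14) = 38760. Through P₁: C(13, 11)·C(7, 3) = 2730. Through P₂: C(18, 13)·C(2, 1) = 17136. Since P₁ is strictly southwest of P₂, a monotone path through both must visit P₁ then P₂; paths through both = C(13, 11)·C(5, 2)·C(2, 1) = 1560. Avoid both = 38760 − 2730 − 17136 + 1560 = 20454.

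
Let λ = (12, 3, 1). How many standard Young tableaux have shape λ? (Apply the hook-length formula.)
# SYT of shape (12, 3, 1) = 3900

Hook-length formula: f^λ = n! / Π hook(c), product over all cells c of the Young diagram. For λ = (12, 3, 1), n = 16 boxes. Hook lengths by row (left-to-right, top-to-bottom): [14, 12, 11, 9, 8, 7, 6, 5, 4, 3, 2, 1]; [4, 2, 1]; [1]. Product of hooks = 5364817920. So f^λ = 16! / 5364817920 = 20922789888000 / 5364817920 = 3900.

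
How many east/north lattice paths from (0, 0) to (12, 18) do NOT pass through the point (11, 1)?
Number of paths = 86493009

Total paths from (0, 0) to (12, 18): C(30, 12) = 86493225. Paths through (11, 1): (paths (0, 0) → (11, 1)) × (paths (11, 1) → (12, 18)) = C(12, 11) · C(18, 1) = 12 · 18 = 216. Avoidance count = 86493225 − 216 = 86493009.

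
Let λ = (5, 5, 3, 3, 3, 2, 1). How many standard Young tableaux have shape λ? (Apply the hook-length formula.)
# SYT of shape (5, 5, 3, 3, 3, 2, 1) = 1241560320

Hook-length formula: f^λ = n! / Π hook(c), product over all cells c of the Young diagram. For λ = (5, 5, 3, 3, 3, 2, 1), n = 22 boxes. Hook lengths by row (left-to-right, top-to-bottom): [11, 9, 7, 3, 2]; [10, 8, 6, 2, 1]; [7, 5, 3]; [6, 4, 2]; [5, 3, 1]; [3, 1]; [1]. Product of hooks = 905313024000. So f^λ = 22! / 905313024000 = 1124000727777607680000 / 905313024000 = 1241560320.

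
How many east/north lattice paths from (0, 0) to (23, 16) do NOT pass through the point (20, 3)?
Number of paths = 37710269230

Total paths from (0, 0) to (23, 16): C(39, 23) = 37711260990. Paths through (20, 3): (paths (0, 0) → (20, 3)) × (paths (20, 3) → (23, 16)) = C(23, 20) · C(16, 3) = 1771 · 560 = 991760. Avoidance count = 37711260990 − 991760 = 37710269230.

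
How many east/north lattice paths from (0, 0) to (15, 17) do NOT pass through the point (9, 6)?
Number of paths = 503780840

Total paths from (0, 0) to (15, 17): C(32, 15) = 565722720. Paths through (9, 6): (paths (0, 0) → (9, 6)) × (paths (9, 6) → (15, 17)) = C(15, 9) · C(17, 6) = 5005 · 12376 = 61941880. Avoidance count = 565722720 − 61941880 = 503780840.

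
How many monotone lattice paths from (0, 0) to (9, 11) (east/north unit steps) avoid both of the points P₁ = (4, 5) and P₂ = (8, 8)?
Number of paths = 75908

Inclusion–exclusion. Total paths: C(20, 9) = 167960. Through P₁: C(9, 4)·C(11, 5) = 58212. Through P₂: C(16, 8)·C(4, 1) = 51480. Since P₁ is strictly southwest of P₂, a monotone path through both must visit P₁ then P₂; paths through both = C(9, 4)·C(7, 4)·C(4, 1) = 17640. Avoid both = 167960 − 58212 − 51480 + 17640 = 75908.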